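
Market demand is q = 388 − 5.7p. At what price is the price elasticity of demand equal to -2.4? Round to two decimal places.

48.05

Set −bp/(a − bp) = −2.4 ⇒ bp = 2.4(a − bp) ⇒ bp(1+2.4) = 2.4·a.
p = 2.4·388/(5.7·3.4) ≈ 48.05.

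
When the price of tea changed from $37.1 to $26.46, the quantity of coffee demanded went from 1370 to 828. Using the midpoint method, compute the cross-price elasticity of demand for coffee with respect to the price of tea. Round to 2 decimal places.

1.47

%ΔQ_x = (828 − 1370)/[(1370+828)/2] = -542/1099 ≈ -0.4932.
%ΔP_y = (26.46 − 37.1)/[(37.1+26.46)/2] ≈ -0.3348.
E_xy = -0.4932/-0.3348 ≈ 1.47.
E_xy > 0, so coffee and tea are substitutes.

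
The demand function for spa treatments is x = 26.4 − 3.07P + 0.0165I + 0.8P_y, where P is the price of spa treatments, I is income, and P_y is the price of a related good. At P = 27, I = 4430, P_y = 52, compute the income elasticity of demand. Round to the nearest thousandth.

x = 26.4 − 3.07(27) + 0.0165(4430) + 0.8(52) = 26.4 − 82.89 + 73.095 + 41.6 = 58.205.
∂x/∂I = +0.0165, so E_I = 0.0165·(4430/58.205) ≈ 1.256.
E_I > 1: normal good (luxury).

1.256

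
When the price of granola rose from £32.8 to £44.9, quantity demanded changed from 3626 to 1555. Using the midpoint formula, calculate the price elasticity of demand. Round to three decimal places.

-2.567

%Δq = (1555 − 3626)/[(3626 + 1555)/2] = -2071/2590.5 ≈ -0.7995.
%ΔP = (44.9 − 32.8)/[(32.8 + 44.9)/2] = 12.1/38.85 ≈ 0.3115.
Arc elasticity E = %Δq/%ΔP ≈ -0.7995/0.3115 ≈ -2.567.
|E| > 1: demand is elastic over this range.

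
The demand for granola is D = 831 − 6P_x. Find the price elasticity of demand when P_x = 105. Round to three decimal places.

-3.134

At P_x = 105, D = 201.
dD/dP_x = −6.
Point elasticity E = (dD/dP_x)·(P_x/D) = -6 × 105/201 ≈ -3.134.
|E| > 1, so demand is elastic at this price.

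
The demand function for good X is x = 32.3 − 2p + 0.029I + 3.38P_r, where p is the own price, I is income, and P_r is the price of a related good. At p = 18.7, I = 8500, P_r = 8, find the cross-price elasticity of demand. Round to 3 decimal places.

0.101

First evaluate x: 32.3 − 2(18.7) + 0.029(8500) + 3.38(8) = 32.3 − 37.4 + 246.5 + 27.04 = 268.44.
∂x/∂P_r = +3.38, so E_xy = 3.38·(8/268.44) ≈ 0.101.
E_xy > 0: the goods are substitutes.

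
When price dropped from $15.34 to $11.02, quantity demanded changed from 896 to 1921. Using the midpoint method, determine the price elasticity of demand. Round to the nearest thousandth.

-2.220

%Δq = (1921 − 896)/[(896 + 1921)/2] = 1025/1408.5 ≈ 0.7277.
%ΔP = (11.02 − 15.34)/[(15.34 + 11.02)/2] = -4.32/13.18 ≈ -0.3278.
Arc elasticity E = %Δq/%ΔP ≈ 0.7277/-0.3278 ≈ -2.220.
|E| > 1: demand is elastic over this range.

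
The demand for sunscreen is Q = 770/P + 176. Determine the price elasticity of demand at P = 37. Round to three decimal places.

-0.106

At P = 37, Q = 196.8108.
dQ/dP = −770/P² = −0.5625.
Point elasticity E = (dQ/dP)·(P/Q) = -0.5625 × 37/196.8108 ≈ -0.106.
|E| < 1, so demand is inelastic at this price.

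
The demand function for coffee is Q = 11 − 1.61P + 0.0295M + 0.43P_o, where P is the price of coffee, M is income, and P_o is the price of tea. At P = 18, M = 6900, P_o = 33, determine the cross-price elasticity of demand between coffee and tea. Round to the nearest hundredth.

First evaluate Q: 11 − 1.61(18) + 0.0295(6900) + 0.43(33) = 11 − 28.98 + 203.55 + 14.19 = 199.76.
∂Q/∂P_o = +0.43, so E_xy = 0.43·(33/199.76) ≈ 0.07.
E_xy > 0: the goods are substitutes.

0.07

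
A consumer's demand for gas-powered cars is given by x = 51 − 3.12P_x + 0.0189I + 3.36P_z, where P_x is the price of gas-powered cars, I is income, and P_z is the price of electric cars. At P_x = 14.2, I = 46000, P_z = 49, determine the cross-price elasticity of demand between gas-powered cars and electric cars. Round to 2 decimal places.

0.16

x = 51 − 3.12(14.2) + 0.0189(46000) + 3.36(49) = 51 − 44.304 + 869.4 + 164.64 = 1040.736.
∂x/∂P_z = +3.36, so E_xy = 3.36·(49/1040.736) ≈ 0.16.
E_xy > 0: the goods are substitutes.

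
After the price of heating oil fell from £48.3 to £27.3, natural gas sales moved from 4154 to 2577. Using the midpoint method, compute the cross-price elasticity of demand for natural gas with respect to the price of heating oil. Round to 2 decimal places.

%ΔQ_x = (2577 − 4154)/[(4154+2577)/2] = -1577/3365.5 ≈ -0.4686.
%ΔP_y = (27.3 − 48.3)/[(48.3+27.3)/2] ≈ -0.5556.
E_xy = -0.4686/-0.5556 ≈ 0.84.
E_xy > 0, so natural gas and heating oil are substitutes.

0.84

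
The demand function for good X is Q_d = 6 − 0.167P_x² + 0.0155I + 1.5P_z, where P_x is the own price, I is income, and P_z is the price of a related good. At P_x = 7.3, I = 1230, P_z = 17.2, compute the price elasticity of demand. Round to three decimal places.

-0.424

At the given point, Q_d = 6 − 0.167(7.3)² + 0.0155(1230) + 1.5(17.2) = 6 − 8.8994 + 19.065 + 25.8 = 41.9656.
∂Q_d/∂P_x = −2·0.167·P_x = -2.4382, so E_p = -2.4382·(7.3/41.9656) ≈ -0.424.
|E_p| < 1: demand is inelastic.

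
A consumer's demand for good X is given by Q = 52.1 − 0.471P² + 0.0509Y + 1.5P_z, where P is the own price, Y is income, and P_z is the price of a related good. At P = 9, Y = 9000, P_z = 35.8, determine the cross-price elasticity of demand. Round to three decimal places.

0.102

Q = 52.1 − 0.471(9)² + 0.0509(9000) + 1.5(35.8) = 52.1 − 38.151 + 458.1 + 53.7 = 525.749.
∂Q/∂P_z = +1.5, so E_xy = 1.5·(35.8/525.749) ≈ 0.102.
E_xy > 0: the goods are substitutes.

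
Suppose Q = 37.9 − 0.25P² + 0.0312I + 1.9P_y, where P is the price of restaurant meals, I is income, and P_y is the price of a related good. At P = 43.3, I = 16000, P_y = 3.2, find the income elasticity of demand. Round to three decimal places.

Q = 37.9 − 0.25(43.3)² + 0.0312(16000) + 1.9(3.2) = 37.9 − 468.7225 + 499.2 + 6.08 = 74.4575.
∂Q/∂I = +0.0312, so E_I = 0.0312·(16000/74.4575) ≈ 6.704.
E_I > 1: normal good (luxury).

6.704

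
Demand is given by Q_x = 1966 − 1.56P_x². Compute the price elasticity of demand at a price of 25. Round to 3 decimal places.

-1.968

At P_x = 25, Q_x = 991.
dQ_x/dP_x = −2·1.56·P_x = −78.
Point elasticity E = (dQ_x/dP_x)·(P_x/Q_x) = -78 × 25/991 ≈ -1.968.
|E| > 1, so demand is elastic at this price.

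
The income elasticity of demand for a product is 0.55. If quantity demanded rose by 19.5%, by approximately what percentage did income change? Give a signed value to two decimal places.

35.45

%ΔQ ≈ E × %ΔI ⇒ %ΔI = %ΔQ / E = (19.5%)/(0.55) ≈ 35.45%.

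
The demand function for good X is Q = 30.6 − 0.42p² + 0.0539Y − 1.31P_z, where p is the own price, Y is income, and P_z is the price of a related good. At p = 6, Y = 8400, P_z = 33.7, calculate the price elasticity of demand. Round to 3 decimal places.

-0.071

Q = 30.6 − 0.42(6)² + 0.0539(8400) − 1.31(33.7) = 30.6 − 15.12 + 452.76 − 44.147 = 424.093.
∂Q/∂p = −2·0.42·p = -5.04, so E_p = -5.04·(6/424.093) ≈ -0.071.
|E_p| < 1: demand is inelastic.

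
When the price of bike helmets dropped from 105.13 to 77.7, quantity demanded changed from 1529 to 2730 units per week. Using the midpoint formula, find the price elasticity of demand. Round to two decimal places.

-1.88

%Δq = (2730 − 1529)/[(1529 + 2730)/2] = 1201/2129.5 ≈ 0.5640.
%ΔP = (77.7 − 105.13)/[(105.13 + 77.7)/2] = -27.43/91.415 ≈ -0.3001.
Arc elasticity E = %Δq/%ΔP ≈ 0.5640/-0.3001 ≈ -1.88.
|E| > 1: demand is elastic over this range.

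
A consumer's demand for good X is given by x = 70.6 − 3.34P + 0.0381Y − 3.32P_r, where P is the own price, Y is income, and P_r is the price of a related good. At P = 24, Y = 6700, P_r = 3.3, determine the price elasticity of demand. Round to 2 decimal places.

-0.34

Evaluating quantity at (P, Y, P_r) gives x = 70.6 − 3.34(24) + 0.0381(6700) − 3.32(3.3) = 70.6 − 80.16 + 255.27 − 10.956 = 234.754.
∂x/∂P = −3.34, so E_p = (−3.34)·(24/234.754) ≈ -0.34.
|E_p| < 1: demand is inelastic.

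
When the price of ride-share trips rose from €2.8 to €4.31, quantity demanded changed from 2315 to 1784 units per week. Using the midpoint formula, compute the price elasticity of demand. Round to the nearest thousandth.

-0.610

%Δq = (1784 − 2315)/[(2315 + 1784)/2] = -531/2049.5 ≈ -0.2591.
%Δp = (4.31 − 2.8)/[(2.8 + 4.31)/2] = 1.51/3.555 ≈ 0.4248.
Arc elasticity E = %Δq/%Δp ≈ -0.2591/0.4248 ≈ -0.610.
|E| < 1: demand is inelastic over this range.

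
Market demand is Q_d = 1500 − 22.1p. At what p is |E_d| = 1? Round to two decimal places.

For linear demand Q_d = a − bp, E = −bp/(a − bp). |E| = 1 ⇒ bp = a − bp ⇒ p = a/(2b).
p = 1500/(2·22.1) ≈ 33.94.

33.94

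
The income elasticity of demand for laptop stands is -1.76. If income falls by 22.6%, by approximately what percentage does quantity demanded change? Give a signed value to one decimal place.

%ΔQ ≈ E × %ΔI = (-1.76) × (-22.6%) ≈ 39.8%.

39.8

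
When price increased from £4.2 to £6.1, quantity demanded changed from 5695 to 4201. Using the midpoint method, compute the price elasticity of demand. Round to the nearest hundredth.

-0.82

%Δq = (4201 − 5695)/[(5695 + 4201)/2] = -1494/4948 ≈ -0.3019.
%ΔP = (6.1 − 4.2)/[(4.2 + 6.1)/2] = 1.9/5.15 ≈ 0.3689.
Arc elasticity E = %Δq/%ΔP ≈ -0.3019/0.3689 ≈ -0.82.
|E| < 1: demand is inelastic over this range.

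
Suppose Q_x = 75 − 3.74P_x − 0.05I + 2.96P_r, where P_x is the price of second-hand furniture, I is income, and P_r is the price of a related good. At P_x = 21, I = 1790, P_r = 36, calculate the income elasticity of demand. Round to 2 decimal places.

At the given point, Q_x = 75 − 3.74(21) − 0.05(1790) + 2.96(36) = 75 − 78.54 − 89.5 + 106.56 = 13.52.
∂Q_x/∂I = −0.05, so E_I = -0.05·(1790/13.52) ≈ -6.62.
E_I < 0: inferior good.

-6.62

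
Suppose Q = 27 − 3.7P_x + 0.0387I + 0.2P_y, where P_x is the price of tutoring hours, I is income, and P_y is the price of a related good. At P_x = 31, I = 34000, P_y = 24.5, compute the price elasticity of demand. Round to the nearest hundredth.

-0.09

Substituting, Q = 27 − 3.7(31) + 0.0387(34000) + 0.2(24.5) = 27 − 114.7 + 1315.8 + 4.9 = 1233.
∂Q/∂P_x = −3.7, so E_p = (−3.7)·(31/1233) ≈ -0.09.
|E_p| < 1: demand is inelastic.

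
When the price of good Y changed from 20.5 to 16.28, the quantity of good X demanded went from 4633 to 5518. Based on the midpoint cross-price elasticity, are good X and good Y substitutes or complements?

%ΔQ_x = (5518 − 4633)/[(4633+5518)/2] = 885/5075.5 ≈ 0.1744.
%ΔP_y = (16.28 − 20.5)/[(20.5+16.28)/2] ≈ -0.2295.
E_xy = 0.1744/-0.2295 ≈ -0.760.
E_xy < 0, so the goods are complements.

complements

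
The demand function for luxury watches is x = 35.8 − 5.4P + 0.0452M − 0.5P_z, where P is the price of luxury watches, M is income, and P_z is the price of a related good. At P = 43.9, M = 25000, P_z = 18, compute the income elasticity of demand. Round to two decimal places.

Substituting, x = 35.8 − 5.4(43.9) + 0.0452(25000) − 0.5(18) = 35.8 − 237.06 + 1130 − 9 = 919.74.
∂x/∂M = +0.0452, so E_I = 0.0452·(25000/919.74) ≈ 1.23.
E_I > 1: normal good (luxury).

1.23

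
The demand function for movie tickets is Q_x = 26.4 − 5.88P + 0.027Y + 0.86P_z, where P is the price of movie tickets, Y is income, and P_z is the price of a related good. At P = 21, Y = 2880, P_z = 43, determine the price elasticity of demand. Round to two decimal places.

At the given point, Q_x = 26.4 − 5.88(21) + 0.027(2880) + 0.86(43) = 26.4 − 123.48 + 77.76 + 36.98 = 17.66.
∂Q_x/∂P = −5.88, so E_p = (−5.88)·(21/17.66) ≈ -6.99.
|E_p| > 1: demand is elastic.

-6.99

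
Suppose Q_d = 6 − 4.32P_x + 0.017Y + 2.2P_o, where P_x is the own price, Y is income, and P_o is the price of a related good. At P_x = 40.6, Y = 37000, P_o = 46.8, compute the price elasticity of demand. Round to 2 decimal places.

-0.31

Evaluating quantity at (P_x, Y, P_o) gives Q_d = 6 − 4.32(40.6) + 0.017(37000) + 2.2(46.8) = 6 − 175.392 + 629 + 102.96 = 562.568.
∂Q_d/∂P_x = −4.32, so E_p = (−4.32)·(40.6/562.568) ≈ -0.31.
|E_p| < 1: demand is inelastic.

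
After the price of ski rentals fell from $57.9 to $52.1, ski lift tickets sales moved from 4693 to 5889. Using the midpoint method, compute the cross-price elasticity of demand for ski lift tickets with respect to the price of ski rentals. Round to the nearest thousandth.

%ΔQ_x = (5889 − 4693)/[(4693+5889)/2] = 1196/5291 ≈ 0.2260.
%ΔP_y = (52.1 − 57.9)/[(57.9+52.1)/2] ≈ -0.1055.
E_xy = 0.2260/-0.1055 ≈ -2.144.
E_xy < 0, so ski lift tickets and ski rentals are complements.

-2.144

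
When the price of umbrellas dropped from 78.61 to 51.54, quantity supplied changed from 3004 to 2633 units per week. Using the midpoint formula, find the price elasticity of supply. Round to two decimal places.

0.32

%ΔQ = (2633 − 3004)/[(3004 + 2633)/2] = -371/2818.5 ≈ -0.1316.
%ΔP = (51.54 − 78.61)/[(78.61 + 51.54)/2] = -27.07/65.075 ≈ -0.4160.
Arc elasticity E = %ΔQ/%ΔP ≈ -0.1316/-0.4160 ≈ 0.32.
|E| < 1: supply is inelastic over this range.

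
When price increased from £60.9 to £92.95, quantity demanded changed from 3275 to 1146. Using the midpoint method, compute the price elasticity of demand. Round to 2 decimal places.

%Δq = (1146 − 3275)/[(3275 + 1146)/2] = -2129/2210.5 ≈ -0.9631.
%Δp = (92.95 − 60.9)/[(60.9 + 92.95)/2] = 32.05/76.925 ≈ 0.4166.
Arc elasticity E = %Δq/%Δp ≈ -0.9631/0.4166 ≈ -2.31.
|E| > 1: demand is elastic over this range.

-2.31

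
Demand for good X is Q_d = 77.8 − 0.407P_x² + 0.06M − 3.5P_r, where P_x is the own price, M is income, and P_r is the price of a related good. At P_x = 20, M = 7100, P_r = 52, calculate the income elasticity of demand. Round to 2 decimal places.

2.68

Evaluating quantity at (P_x, M, P_r) gives Q_d = 77.8 − 0.407(20)² + 0.06(7100) − 3.5(52) = 77.8 − 162.8 + 426 − 182 = 159.
∂Q_d/∂M = +0.06, so E_I = 0.06·(7100/159) ≈ 2.68.
E_I > 1: normal good (luxury).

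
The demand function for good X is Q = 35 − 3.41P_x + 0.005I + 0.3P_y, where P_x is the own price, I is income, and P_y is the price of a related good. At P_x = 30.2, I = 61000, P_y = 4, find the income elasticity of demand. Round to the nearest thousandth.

1.280

Evaluating quantity at (P_x, I, P_y) gives Q = 35 − 3.41(30.2) + 0.005(61000) + 0.3(4) = 35 − 102.982 + 305 + 1.2 = 238.218.
∂Q/∂I = +0.005, so E_I = 0.005·(61000/238.218) ≈ 1.280.
E_I > 1: normal good (luxury).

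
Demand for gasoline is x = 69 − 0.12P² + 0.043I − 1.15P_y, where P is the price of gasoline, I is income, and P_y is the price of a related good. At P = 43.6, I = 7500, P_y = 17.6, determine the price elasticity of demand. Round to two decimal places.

At the given point, x = 69 − 0.12(43.6)² + 0.043(7500) − 1.15(17.6) = 69 − 228.1152 + 322.5 − 20.24 = 143.1448.
∂x/∂P = −2·0.12·P = -10.464, so E_p = -10.464·(43.6/143.1448) ≈ -3.19.
|E_p| > 1: demand is elastic.

-3.19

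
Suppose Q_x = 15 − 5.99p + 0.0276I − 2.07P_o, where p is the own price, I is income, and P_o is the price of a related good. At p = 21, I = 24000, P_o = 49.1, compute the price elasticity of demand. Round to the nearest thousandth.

-0.280

First evaluate Q_x: 15 − 5.99(21) + 0.0276(24000) − 2.07(49.1) = 15 − 125.79 + 662.4 − 101.637 = 449.973.
∂Q_x/∂p = −5.99, so E_p = (−5.99)·(21/449.973) ≈ -0.280.
|E_p| < 1: demand is inelastic.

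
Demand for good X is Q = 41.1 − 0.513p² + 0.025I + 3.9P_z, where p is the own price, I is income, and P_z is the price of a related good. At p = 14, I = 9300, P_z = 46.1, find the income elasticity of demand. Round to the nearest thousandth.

0.659

First evaluate Q: 41.1 − 0.513(14)² + 0.025(9300) + 3.9(46.1) = 41.1 − 100.548 + 232.5 + 179.79 = 352.842.
∂Q/∂I = +0.025, so E_I = 0.025·(9300/352.842) ≈ 0.659.
E_I ∈ (0,1): normal good (necessity).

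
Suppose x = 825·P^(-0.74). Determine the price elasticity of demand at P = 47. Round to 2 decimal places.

For a Cobb–Douglas (constant-elasticity) form x = A·P^α·…, the elasticity with respect to P equals the exponent α at every point.
Here the exponent on P is -0.74, so the price elasticity of demand is -0.74.

-0.74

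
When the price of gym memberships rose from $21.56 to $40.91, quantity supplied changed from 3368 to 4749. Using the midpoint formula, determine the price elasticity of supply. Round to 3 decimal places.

%ΔQ = (4749 − 3368)/[(3368 + 4749)/2] = 1381/4058.5 ≈ 0.3403.
%ΔP = (40.91 − 21.56)/[(21.56 + 40.91)/2] = 19.35/31.235 ≈ 0.6195.
Arc elasticity E = %ΔQ/%ΔP ≈ 0.3403/0.6195 ≈ 0.549.
|E| < 1: supply is inelastic over this range.

0.549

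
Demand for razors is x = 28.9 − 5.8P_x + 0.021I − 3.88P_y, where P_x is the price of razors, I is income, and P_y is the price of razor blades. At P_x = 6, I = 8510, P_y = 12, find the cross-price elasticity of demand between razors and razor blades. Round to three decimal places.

At the given point, x = 28.9 − 5.8(6) + 0.021(8510) − 3.88(12) = 28.9 − 34.8 + 178.71 − 46.56 = 126.25.
∂x/∂P_y = −3.88, so E_xy = -3.88·(12/126.25) ≈ -0.369.
E_xy < 0: the goods are complements.

-0.369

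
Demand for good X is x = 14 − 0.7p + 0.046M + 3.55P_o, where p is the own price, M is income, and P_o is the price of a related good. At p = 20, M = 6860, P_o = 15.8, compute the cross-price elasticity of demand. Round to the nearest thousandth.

0.151

First evaluate x: 14 − 0.7(20) + 0.046(6860) + 3.55(15.8) = 14 − 14 + 315.56 + 56.09 = 371.65.
∂x/∂P_o = +3.55, so E_xy = 3.55·(15.8/371.65) ≈ 0.151.
E_xy > 0: the goods are substitutes.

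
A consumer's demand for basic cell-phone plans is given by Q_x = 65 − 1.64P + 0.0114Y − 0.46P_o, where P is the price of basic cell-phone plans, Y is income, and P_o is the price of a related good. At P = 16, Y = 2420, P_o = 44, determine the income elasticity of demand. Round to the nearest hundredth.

0.60

Substituting, Q_x = 65 − 1.64(16) + 0.0114(2420) − 0.46(44) = 65 − 26.24 + 27.588 − 20.24 = 46.108.
∂Q_x/∂Y = +0.0114, so E_I = 0.0114·(2420/46.108) ≈ 0.60.
E_I ∈ (0,1): normal good (necessity).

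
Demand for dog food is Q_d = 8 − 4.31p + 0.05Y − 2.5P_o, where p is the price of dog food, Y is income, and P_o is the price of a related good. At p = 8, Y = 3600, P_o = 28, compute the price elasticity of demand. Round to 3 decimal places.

First evaluate Q_d: 8 − 4.31(8) + 0.05(3600) − 2.5(28) = 8 − 34.48 + 180 − 70 = 83.52.
∂Q_d/∂p = −4.31, so E_p = (−4.31)·(8/83.52) ≈ -0.413.
|E_p| < 1: demand is inelastic.

-0.413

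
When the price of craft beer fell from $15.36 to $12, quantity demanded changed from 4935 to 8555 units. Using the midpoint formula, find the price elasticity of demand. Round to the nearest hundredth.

-2.19

%Δq = (8555 − 4935)/[(4935 + 8555)/2] = 3620/6745 ≈ 0.5367.
%Δp = (12 − 15.36)/[(15.36 + 12)/2] = -3.36/13.68 ≈ -0.2456.
Arc elasticity E = %Δq/%Δp ≈ 0.5367/-0.2456 ≈ -2.19.
|E| > 1: demand is elastic over this range.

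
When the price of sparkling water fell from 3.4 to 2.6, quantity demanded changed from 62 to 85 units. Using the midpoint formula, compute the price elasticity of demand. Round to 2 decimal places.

-1.17

%ΔQ = (85 − 62)/[(62 + 85)/2] = 23/73.5 ≈ 0.3129.
%Δp = (2.6 − 3.4)/[(3.4 + 2.6)/2] = -0.8/3 ≈ -0.2667.
Arc elasticity E = %ΔQ/%Δp ≈ 0.3129/-0.2667 ≈ -1.17.
|E| > 1: demand is elastic over this range.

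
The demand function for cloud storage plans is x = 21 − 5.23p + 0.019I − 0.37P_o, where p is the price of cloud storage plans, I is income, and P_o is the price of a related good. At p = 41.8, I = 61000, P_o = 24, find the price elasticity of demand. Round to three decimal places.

At the given point, x = 21 − 5.23(41.8) + 0.019(61000) − 0.37(24) = 21 − 218.614 + 1159 − 8.88 = 952.506.
∂x/∂p = −5.23, so E_p = (−5.23)·(41.8/952.506) ≈ -0.230.
|E_p| < 1: demand is inelastic.

-0.230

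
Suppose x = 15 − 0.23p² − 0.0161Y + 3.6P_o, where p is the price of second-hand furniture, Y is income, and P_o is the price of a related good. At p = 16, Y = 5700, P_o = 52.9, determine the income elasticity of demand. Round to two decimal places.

-1.67

Substituting, x = 15 − 0.23(16)² − 0.0161(5700) + 3.6(52.9) = 15 − 58.88 − 91.77 + 190.44 = 54.79.
∂x/∂Y = −0.0161, so E_I = -0.0161·(5700/54.79) ≈ -1.67.
E_I < 0: inferior good.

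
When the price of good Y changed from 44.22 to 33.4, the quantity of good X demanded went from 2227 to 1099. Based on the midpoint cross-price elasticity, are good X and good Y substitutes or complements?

substitutes

%ΔQ_x = (1099 − 2227)/[(2227+1099)/2] = -1128/1663 ≈ -0.6783.
%ΔP_y = (33.4 − 44.22)/[(44.22+33.4)/2] ≈ -0.2788.
E_xy = -0.6783/-0.2788 ≈ 2.433.
E_xy > 0, so the goods are substitutes.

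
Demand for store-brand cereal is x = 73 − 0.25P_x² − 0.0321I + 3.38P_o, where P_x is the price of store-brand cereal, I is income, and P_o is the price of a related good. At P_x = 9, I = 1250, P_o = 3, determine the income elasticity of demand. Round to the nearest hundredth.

-1.76

Substituting, x = 73 − 0.25(9)² − 0.0321(1250) + 3.38(3) = 73 − 20.25 − 40.125 + 10.14 = 22.765.
∂x/∂I = −0.0321, so E_I = -0.0321·(1250/22.765) ≈ -1.76.
E_I < 0: inferior good.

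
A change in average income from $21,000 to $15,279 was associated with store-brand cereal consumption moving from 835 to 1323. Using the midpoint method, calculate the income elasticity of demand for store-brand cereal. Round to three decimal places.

%ΔQ = (1323 − 835)/[(835+1323)/2] = 488/1079 ≈ 0.4523.
%ΔY = (15,279 − 21,000)/[(21,000+15,279)/2] = -5721/18139.5 ≈ -0.3154.
E_I = %ΔQ/%ΔY ≈ -1.434.
E_I < 0: inferior good.

-1.434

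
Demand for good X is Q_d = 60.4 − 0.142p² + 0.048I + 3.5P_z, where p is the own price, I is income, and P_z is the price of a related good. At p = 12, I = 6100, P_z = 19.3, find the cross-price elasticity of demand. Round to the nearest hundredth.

0.17

Substituting, Q_d = 60.4 − 0.142(12)² + 0.048(6100) + 3.5(19.3) = 60.4 − 20.448 + 292.8 + 67.55 = 400.302.
∂Q_d/∂P_z = +3.5, so E_xy = 3.5·(19.3/400.302) ≈ 0.17.
E_xy > 0: the goods are substitutes.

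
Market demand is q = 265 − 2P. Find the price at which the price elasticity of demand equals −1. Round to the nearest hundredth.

For linear demand q = a − bP, E = −bP/(a − bP). |E| = 1 ⇒ bP = a − bP ⇒ P = a/(2b).
P = 265/(2·2) = 66.25.

66.25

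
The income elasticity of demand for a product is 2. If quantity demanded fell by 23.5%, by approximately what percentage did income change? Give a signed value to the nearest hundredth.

-11.75

%ΔQ ≈ E × %ΔI ⇒ %ΔI = %ΔQ / E = (-23.5%)/(2) = -11.75%.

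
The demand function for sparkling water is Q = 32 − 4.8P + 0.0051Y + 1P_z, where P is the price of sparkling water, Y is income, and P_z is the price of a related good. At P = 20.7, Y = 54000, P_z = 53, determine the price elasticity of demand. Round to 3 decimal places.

-0.381

Q = 32 − 4.8(20.7) + 0.0051(54000) + 1(53) = 32 − 99.36 + 275.4 + 53 = 261.04.
∂Q/∂P = −4.8, so E_p = (−4.8)·(20.7/261.04) ≈ -0.381.
|E_p| < 1: demand is inelastic.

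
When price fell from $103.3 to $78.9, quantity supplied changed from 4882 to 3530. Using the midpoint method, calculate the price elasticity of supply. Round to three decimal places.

%Δq = (3530 − 4882)/[(4882 + 3530)/2] = -1352/4206 ≈ -0.3214.
%ΔP = (78.9 − 103.3)/[(103.3 + 78.9)/2] = -24.4/91.1 ≈ -0.2678.
Arc elasticity E = %Δq/%ΔP ≈ -0.3214/-0.2678 ≈ 1.200.
|E| > 1: supply is elastic over this range.

1.200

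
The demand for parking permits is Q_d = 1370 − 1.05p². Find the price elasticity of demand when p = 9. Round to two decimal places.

-0.13

At p = 9, Q_d = 1284.95.
dQ_d/dp = −2·1.05·p = −18.9.
Point elasticity E = (dQ_d/dp)·(p/Q_d) = -18.9 × 9/1284.95 ≈ -0.13.
|E| < 1, so demand is inelastic at this price.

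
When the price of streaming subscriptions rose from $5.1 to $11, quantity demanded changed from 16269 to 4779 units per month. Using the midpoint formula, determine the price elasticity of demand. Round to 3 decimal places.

%Δq = (4779 − 16269)/[(16269 + 4779)/2] = -11490/10524 ≈ -1.0918.
%Δp = (11 − 5.1)/[(5.1 + 11)/2] = 5.9/8.05 ≈ 0.7329.
Arc elasticity E = %Δq/%Δp ≈ -1.0918/0.7329 ≈ -1.490.
|E| > 1: demand is elastic over this range.

-1.490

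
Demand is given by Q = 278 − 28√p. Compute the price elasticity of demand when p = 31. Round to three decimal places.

At p = 31, Q = 122.1026.
dQ/dp = −28/(2√p) = −28/(2·5.5678).
Point elasticity E = (dQ/dp)·(p/Q) = -2.5145 × 31/122.1026 ≈ -0.638.
|E| < 1, so demand is inelastic at this price.

-0.638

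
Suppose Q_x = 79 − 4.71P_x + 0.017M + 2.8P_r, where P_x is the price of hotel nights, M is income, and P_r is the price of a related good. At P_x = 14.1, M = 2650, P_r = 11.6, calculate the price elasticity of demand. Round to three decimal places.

Substituting, Q_x = 79 − 4.71(14.1) + 0.017(2650) + 2.8(11.6) = 79 − 66.411 + 45.05 + 32.48 = 90.119.
∂Q_x/∂P_x = −4.71, so E_p = (−4.71)·(14.1/90.119) ≈ -0.737.
|E_p| < 1: demand is inelastic.

-0.737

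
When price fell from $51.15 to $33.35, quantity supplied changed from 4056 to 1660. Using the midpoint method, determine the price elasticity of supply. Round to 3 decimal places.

%Δq = (1660 − 4056)/[(4056 + 1660)/2] = -2396/2858 ≈ -0.8383.
%Δp = (33.35 − 51.15)/[(51.15 + 33.35)/2] = -17.8/42.25 ≈ -0.4213.
Arc elasticity E = %Δq/%Δp ≈ -0.8383/-0.4213 ≈ 1.990.
|E| > 1: supply is elastic over this range.

1.990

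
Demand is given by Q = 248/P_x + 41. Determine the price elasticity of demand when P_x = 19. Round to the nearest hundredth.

At P_x = 19, Q = 54.0526.
dQ/dP_x = −248/P_x² = −0.687.
Point elasticity E = (dQ/dP_x)·(P_x/Q) = -0.687 × 19/54.0526 ≈ -0.24.
|E| < 1, so demand is inelastic at this price.

-0.24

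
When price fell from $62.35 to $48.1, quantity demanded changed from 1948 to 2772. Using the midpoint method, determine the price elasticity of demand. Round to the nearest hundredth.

%Δq = (2772 − 1948)/[(1948 + 2772)/2] = 824/2360 ≈ 0.3492.
%Δp = (48.1 − 62.35)/[(62.35 + 48.1)/2] = -14.25/55.225 ≈ -0.2580.
Arc elasticity E = %Δq/%Δp ≈ 0.3492/-0.2580 ≈ -1.35.
|E| > 1: demand is elastic over this range.

-1.35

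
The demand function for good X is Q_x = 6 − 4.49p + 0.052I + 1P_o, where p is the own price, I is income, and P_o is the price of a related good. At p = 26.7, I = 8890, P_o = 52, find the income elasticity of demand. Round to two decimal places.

First evaluate Q_x: 6 − 4.49(26.7) + 0.052(8890) + 1(52) = 6 − 119.883 + 462.28 + 52 = 400.397.
∂Q_x/∂I = +0.052, so E_I = 0.052·(8890/400.397) ≈ 1.15.
E_I > 1: normal good (luxury).

1.15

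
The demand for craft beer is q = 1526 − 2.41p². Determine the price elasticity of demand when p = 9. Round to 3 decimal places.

-0.293

At p = 9, q = 1330.79.
dq/dp = −2·2.41·p = −43.38.
Point elasticity E = (dq/dp)·(p/q) = -43.38 × 9/1330.79 ≈ -0.293.
|E| < 1, so demand is inelastic at this price.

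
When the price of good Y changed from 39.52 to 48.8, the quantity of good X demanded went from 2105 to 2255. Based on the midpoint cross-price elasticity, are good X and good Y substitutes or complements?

substitutes

%ΔQ_x = (2255 − 2105)/[(2105+2255)/2] = 150/2180 ≈ 0.0688.
%ΔP_y = (48.8 − 39.52)/[(39.52+48.8)/2] ≈ 0.2101.
E_xy = 0.0688/0.2101 ≈ 0.327.
E_xy > 0, so the goods are substitutes.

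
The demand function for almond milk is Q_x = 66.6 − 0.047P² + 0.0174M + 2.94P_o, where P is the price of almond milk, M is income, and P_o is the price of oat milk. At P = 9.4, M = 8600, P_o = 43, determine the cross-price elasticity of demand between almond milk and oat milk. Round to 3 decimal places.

0.373

At the given point, Q_x = 66.6 − 0.047(9.4)² + 0.0174(8600) + 2.94(43) = 66.6 − 4.1529 + 149.64 + 126.42 = 338.5071.
∂Q_x/∂P_o = +2.94, so E_xy = 2.94·(43/338.5071) ≈ 0.373.
E_xy > 0: the goods are substitutes.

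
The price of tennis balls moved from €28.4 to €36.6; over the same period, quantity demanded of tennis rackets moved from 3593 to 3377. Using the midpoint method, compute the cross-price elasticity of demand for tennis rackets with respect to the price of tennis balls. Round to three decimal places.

-0.246

%ΔQ_x = (3377 − 3593)/[(3593+3377)/2] = -216/3485 ≈ -0.0620.
%ΔP_y = (36.6 − 28.4)/[(28.4+36.6)/2] ≈ 0.2523.
E_xy = -0.0620/0.2523 ≈ -0.246.
E_xy < 0, so tennis rackets and tennis balls are complements.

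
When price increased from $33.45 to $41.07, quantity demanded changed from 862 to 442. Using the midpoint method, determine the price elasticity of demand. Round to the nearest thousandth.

%Δq = (442 − 862)/[(862 + 442)/2] = -420/652 ≈ -0.6442.
%ΔP = (41.07 − 33.45)/[(33.45 + 41.07)/2] = 7.62/37.26 ≈ 0.2045.
Arc elasticity E = %Δq/%ΔP ≈ -0.6442/0.2045 ≈ -3.150.
|E| > 1: demand is elastic over this range.

-3.150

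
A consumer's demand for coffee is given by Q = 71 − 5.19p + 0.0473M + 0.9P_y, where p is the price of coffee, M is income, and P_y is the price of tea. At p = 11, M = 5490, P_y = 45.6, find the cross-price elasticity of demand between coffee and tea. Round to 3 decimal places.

0.130

Q = 71 − 5.19(11) + 0.0473(5490) + 0.9(45.6) = 71 − 57.09 + 259.677 + 41.04 = 314.627.
∂Q/∂P_y = +0.9, so E_xy = 0.9·(45.6/314.627) ≈ 0.130.
E_xy > 0: the goods are substitutes.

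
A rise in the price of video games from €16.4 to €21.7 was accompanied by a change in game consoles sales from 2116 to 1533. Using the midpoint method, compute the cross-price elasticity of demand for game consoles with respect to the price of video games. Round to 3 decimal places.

%ΔQ_x = (1533 − 2116)/[(2116+1533)/2] = -583/1824.5 ≈ -0.3195.
%ΔP_y = (21.7 − 16.4)/[(16.4+21.7)/2] ≈ 0.2782.
E_xy = -0.3195/0.2782 ≈ -1.149.
E_xy < 0, so game consoles and video games are complements.

-1.149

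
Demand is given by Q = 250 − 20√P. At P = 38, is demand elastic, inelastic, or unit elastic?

inelastic

At P = 38, Q = 126.7117.
dQ/dP = −20/(2√P) = −20/(2·6.1644).
Point elasticity E = (dQ/dP)·(P/Q) = -1.6222 × 38/126.7117 ≈ -0.486.
|E| ≈ 0.486 < 1, so demand is inelastic.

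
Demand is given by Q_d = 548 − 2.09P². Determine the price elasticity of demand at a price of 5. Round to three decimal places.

-0.211

At P = 5, Q_d = 495.75.
dQ_d/dP = −2·2.09·P = −20.9.
Point elasticity E = (dQ_d/dP)·(P/Q_d) = -20.9 × 5/495.75 ≈ -0.211.
|E| < 1, so demand is inelastic at this price.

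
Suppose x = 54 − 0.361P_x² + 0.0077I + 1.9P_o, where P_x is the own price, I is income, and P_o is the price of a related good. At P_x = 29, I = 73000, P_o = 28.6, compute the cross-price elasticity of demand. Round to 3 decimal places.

0.148

Evaluating quantity at (P_x, I, P_o) gives x = 54 − 0.361(29)² + 0.0077(73000) + 1.9(28.6) = 54 − 303.601 + 562.1 + 54.34 = 366.839.
∂x/∂P_o = +1.9, so E_xy = 1.9·(28.6/366.839) ≈ 0.148.
E_xy > 0: the goods are substitutes.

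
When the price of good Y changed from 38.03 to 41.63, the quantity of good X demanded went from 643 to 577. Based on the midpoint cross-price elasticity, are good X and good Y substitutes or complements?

complements

%ΔQ_x = (577 − 643)/[(643+577)/2] = -66/610 ≈ -0.1082.
%ΔP_y = (41.63 − 38.03)/[(38.03+41.63)/2] ≈ 0.0904.
E_xy = -0.1082/0.0904 ≈ -1.197.
E_xy < 0, so the goods are complements.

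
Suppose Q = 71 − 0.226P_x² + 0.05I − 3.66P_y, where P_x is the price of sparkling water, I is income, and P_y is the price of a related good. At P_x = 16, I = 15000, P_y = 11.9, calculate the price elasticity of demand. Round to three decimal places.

-0.161

Evaluating quantity at (P_x, I, P_y) gives Q = 71 − 0.226(16)² + 0.05(15000) − 3.66(11.9) = 71 − 57.856 + 750 − 43.554 = 719.59.
∂Q/∂P_x = −2·0.226·P_x = -7.232, so E_p = -7.232·(16/719.59) ≈ -0.161.
|E_p| < 1: demand is inelastic.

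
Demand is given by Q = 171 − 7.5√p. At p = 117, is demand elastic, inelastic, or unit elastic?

At p = 117, Q = 89.8751.
dQ/dp = −7.5/(2√p) = −7.5/(2·10.8167).
Point elasticity E = (dQ/dp)·(p/Q) = -0.3467 × 117/89.8751 ≈ -0.451.
|E| ≈ 0.451 < 1, so demand is inelastic.

inelastic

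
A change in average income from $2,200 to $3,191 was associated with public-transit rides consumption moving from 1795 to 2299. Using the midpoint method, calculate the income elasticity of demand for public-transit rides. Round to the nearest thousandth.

0.670

%ΔQ = (2299 − 1795)/[(1795+2299)/2] = 504/2047 ≈ 0.2462.
%ΔM = (3,191 − 2,200)/[(2,200+3,191)/2] = 991/2695.5 ≈ 0.3676.
E_I = %ΔQ/%ΔM ≈ 0.670.
E_I ∈ (0,1): normal good (necessity).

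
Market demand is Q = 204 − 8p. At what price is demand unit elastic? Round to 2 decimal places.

For linear demand Q = a − bp, E = −bp/(a − bp). |E| = 1 ⇒ bp = a − bp ⇒ p = a/(2b).
p = 204/(2·8) = 12.75.

12.75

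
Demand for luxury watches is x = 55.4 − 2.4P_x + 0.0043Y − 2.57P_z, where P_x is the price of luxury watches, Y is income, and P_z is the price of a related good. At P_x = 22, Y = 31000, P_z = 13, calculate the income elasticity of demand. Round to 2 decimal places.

1.30

Evaluating quantity at (P_x, Y, P_z) gives x = 55.4 − 2.4(22) + 0.0043(31000) − 2.57(13) = 55.4 − 52.8 + 133.3 − 33.41 = 102.49.
∂x/∂Y = +0.0043, so E_I = 0.0043·(31000/102.49) ≈ 1.30.
E_I > 1: normal good (luxury).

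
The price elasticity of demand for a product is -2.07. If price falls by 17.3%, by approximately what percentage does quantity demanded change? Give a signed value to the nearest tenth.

%ΔQ ≈ E × %ΔP = (-2.07) × (-17.3%) ≈ 35.8%.

35.8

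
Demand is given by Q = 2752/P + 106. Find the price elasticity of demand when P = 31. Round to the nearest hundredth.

-0.46

At P = 31, Q = 194.7742.
dQ/dP = −2752/P² = −2.8637.
Point elasticity E = (dQ/dP)·(P/Q) = -2.8637 × 31/194.7742 ≈ -0.46.
|E| < 1, so demand is inelastic at this price.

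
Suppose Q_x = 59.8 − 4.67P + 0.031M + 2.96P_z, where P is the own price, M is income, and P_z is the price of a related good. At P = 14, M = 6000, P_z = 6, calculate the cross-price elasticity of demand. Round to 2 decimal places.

First evaluate Q_x: 59.8 − 4.67(14) + 0.031(6000) + 2.96(6) = 59.8 − 65.38 + 186 + 17.76 = 198.18.
∂Q_x/∂P_z = +2.96, so E_xy = 2.96·(6/198.18) ≈ 0.09.
E_xy > 0: the goods are substitutes.

0.09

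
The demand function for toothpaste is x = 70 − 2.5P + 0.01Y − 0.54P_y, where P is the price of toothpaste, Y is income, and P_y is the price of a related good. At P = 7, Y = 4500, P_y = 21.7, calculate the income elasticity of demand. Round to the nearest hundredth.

Evaluating quantity at (P, Y, P_y) gives x = 70 − 2.5(7) + 0.01(4500) − 0.54(21.7) = 70 − 17.5 + 45 − 11.718 = 85.782.
∂x/∂Y = +0.01, so E_I = 0.01·(4500/85.782) ≈ 0.52.
E_I ∈ (0,1): normal good (necessity).

0.52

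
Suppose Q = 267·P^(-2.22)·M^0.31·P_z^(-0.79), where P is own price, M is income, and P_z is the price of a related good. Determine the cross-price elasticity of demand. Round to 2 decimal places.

For a Cobb–Douglas (constant-elasticity) form Q = A·P_z^α·…, the elasticity with respect to P_z equals the exponent α at every point.
Here the exponent on P_z is -0.79, so the cross-price elasticity of demand is -0.79.

-0.79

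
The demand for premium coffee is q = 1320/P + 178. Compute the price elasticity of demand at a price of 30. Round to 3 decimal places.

At P = 30, q = 222.
dq/dP = −1320/P² = −1.4667.
Point elasticity E = (dq/dP)·(P/q) = -1.4667 × 30/222 ≈ -0.198.
|E| < 1, so demand is inelastic at this price.

-0.198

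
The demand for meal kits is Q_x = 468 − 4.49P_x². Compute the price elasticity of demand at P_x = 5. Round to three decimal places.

-0.631

At P_x = 5, Q_x = 355.75.
dQ_x/dP_x = −2·4.49·P_x = −44.9.
Point elasticity E = (dQ_x/dP_x)·(P_x/Q_x) = -44.9 × 5/355.75 ≈ -0.631.
|E| < 1, so demand is inelastic at this price.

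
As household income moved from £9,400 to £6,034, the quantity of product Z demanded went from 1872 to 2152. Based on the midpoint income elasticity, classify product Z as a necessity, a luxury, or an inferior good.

%ΔQ = (2152 − 1872)/[(1872+2152)/2] = 280/2012 ≈ 0.1392.
%ΔM = (6,034 − 9,400)/[(9,400+6,034)/2] = -3366/7717 ≈ -0.4362.
E_I = %ΔQ/%ΔM ≈ -0.319.
E_I < 0: inferior good.

inferior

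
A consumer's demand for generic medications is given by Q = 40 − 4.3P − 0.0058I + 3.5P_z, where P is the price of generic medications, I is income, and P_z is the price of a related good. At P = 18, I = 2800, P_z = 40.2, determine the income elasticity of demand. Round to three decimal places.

Evaluating quantity at (P, I, P_z) gives Q = 40 − 4.3(18) − 0.0058(2800) + 3.5(40.2) = 40 − 77.4 − 16.24 + 140.7 = 87.06.
∂Q/∂I = −0.0058, so E_I = -0.0058·(2800/87.06) ≈ -0.187.
E_I < 0: inferior good.

-0.187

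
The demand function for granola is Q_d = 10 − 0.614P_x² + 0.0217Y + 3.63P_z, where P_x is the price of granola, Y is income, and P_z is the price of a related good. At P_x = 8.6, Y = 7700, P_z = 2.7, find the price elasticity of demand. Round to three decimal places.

-0.642

Substituting, Q_d = 10 − 0.614(8.6)² + 0.0217(7700) + 3.63(2.7) = 10 − 45.4114 + 167.09 + 9.801 = 141.4796.
∂Q_d/∂P_x = −2·0.614·P_x = -10.5608, so E_p = -10.5608·(8.6/141.4796) ≈ -0.642.
|E_p| < 1: demand is inelastic.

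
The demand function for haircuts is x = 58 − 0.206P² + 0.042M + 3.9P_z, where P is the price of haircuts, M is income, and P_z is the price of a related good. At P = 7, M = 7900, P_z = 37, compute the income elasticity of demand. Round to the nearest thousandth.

Substituting, x = 58 − 0.206(7)² + 0.042(7900) + 3.9(37) = 58 − 10.094 + 331.8 + 144.3 = 524.006.
∂x/∂M = +0.042, so E_I = 0.042·(7900/524.006) ≈ 0.633.
E_I ∈ (0,1): normal good (necessity).

0.633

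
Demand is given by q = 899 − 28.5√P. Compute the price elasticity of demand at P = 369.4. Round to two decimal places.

-0.78

At P = 369.4, q = 351.2362.
dq/dP = −28.5/(2√P) = −28.5/(2·19.2198).
Point elasticity E = (dq/dP)·(P/q) = -0.7414 × 369.4/351.2362 ≈ -0.78.
|E| < 1, so demand is inelastic at this price.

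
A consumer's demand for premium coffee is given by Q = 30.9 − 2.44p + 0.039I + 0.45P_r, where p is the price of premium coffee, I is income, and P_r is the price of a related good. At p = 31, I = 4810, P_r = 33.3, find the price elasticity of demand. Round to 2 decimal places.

-0.48

Substituting, Q = 30.9 − 2.44(31) + 0.039(4810) + 0.45(33.3) = 30.9 − 75.64 + 187.59 + 14.985 = 157.835.
∂Q/∂p = −2.44, so E_p = (−2.44)·(31/157.835) ≈ -0.48.
|E_p| < 1: demand is inelastic.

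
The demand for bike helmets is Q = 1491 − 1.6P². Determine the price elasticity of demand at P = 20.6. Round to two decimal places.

-1.67

At P = 20.6, Q = 812.024.
dQ/dP = −2·1.6·P = −65.92.
Point elasticity E = (dQ/dP)·(P/Q) = -65.92 × 20.6/812.024 ≈ -1.67.
|E| > 1, so demand is elastic at this price.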